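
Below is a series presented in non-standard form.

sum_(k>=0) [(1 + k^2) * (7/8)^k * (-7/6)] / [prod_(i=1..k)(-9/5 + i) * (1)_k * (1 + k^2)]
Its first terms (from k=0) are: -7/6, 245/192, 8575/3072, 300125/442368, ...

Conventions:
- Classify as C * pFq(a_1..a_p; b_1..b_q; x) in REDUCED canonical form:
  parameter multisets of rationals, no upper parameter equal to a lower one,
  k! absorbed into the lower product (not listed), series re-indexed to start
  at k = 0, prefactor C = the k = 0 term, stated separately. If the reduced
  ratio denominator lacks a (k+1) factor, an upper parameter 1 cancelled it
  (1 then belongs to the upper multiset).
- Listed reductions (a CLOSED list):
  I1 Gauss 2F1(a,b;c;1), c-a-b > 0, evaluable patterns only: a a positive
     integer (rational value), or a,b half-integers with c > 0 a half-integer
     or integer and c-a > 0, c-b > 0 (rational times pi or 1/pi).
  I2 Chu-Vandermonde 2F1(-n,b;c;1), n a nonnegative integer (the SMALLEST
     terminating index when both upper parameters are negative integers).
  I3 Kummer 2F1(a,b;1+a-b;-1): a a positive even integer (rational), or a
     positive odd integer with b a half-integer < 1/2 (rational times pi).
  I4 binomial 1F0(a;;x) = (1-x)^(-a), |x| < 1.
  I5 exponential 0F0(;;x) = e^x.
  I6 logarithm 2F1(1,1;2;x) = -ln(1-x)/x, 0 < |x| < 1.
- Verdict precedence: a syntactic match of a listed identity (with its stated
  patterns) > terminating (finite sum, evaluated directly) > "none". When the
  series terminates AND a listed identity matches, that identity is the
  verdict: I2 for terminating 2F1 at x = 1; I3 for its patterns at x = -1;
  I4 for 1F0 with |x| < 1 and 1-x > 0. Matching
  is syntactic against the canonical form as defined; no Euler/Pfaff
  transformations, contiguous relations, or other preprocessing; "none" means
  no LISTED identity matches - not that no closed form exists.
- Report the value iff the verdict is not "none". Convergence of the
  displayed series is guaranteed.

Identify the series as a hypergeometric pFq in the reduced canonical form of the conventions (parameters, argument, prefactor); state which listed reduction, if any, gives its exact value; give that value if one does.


With C = -7/6: the canonical form is 0F1(-; -4/5; 7/8). Verdict: none. Every listed pattern misses the 0F1 form at 7/8, upper {-}.

The tell: with t_0 = -7/6, (1)_k (C = -7/6) is k! itself.
Term ratio: r(k) = (7/8) * 1 / [(k-4/5) (k+1)] - rational in k. x = (7/8); t_0 = -7/6; negate the roots.


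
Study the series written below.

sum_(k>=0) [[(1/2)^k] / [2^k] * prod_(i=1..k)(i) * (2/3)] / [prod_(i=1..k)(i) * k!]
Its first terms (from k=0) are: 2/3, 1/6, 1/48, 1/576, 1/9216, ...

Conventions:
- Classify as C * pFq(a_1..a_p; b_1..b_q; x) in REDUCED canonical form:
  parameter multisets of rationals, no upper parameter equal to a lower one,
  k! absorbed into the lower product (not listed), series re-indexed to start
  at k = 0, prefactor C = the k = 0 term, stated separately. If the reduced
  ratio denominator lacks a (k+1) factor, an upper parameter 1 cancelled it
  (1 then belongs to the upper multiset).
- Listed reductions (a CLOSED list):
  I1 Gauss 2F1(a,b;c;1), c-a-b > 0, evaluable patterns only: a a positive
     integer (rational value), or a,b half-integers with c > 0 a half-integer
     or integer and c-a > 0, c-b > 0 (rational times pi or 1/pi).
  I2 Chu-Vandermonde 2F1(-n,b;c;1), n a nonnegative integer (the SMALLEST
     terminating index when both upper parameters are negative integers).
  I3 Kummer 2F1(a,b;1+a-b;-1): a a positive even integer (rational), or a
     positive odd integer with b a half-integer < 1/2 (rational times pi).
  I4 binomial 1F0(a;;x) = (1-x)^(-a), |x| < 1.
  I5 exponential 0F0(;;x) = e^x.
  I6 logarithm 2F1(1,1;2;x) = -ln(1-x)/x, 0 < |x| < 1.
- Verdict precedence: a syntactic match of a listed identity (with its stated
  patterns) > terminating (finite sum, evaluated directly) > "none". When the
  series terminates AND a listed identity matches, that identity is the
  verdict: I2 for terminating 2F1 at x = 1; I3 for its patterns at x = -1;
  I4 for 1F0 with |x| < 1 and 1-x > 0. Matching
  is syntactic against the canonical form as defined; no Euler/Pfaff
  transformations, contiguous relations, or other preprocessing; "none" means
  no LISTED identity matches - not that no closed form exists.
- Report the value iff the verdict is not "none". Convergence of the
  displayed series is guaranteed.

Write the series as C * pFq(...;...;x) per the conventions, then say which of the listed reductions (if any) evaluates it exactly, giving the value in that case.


Key observation: x = (1/4) and the parameter 1 appears in both the upper and lower lists and cancels.
Step ratio: r(k) = (1/4) * 1 / [(k+1)] - rational; roots negated = parameters, x = (1/4), C = 2/3.

The series (x = 1/4) is 0F0: upper {-}, lower {-}, prefactor 2/3. Verdict: exponential (I5) fires (the 0F0 exponential series at x = 1/4). Hence: (2/3) * e^(1/4).


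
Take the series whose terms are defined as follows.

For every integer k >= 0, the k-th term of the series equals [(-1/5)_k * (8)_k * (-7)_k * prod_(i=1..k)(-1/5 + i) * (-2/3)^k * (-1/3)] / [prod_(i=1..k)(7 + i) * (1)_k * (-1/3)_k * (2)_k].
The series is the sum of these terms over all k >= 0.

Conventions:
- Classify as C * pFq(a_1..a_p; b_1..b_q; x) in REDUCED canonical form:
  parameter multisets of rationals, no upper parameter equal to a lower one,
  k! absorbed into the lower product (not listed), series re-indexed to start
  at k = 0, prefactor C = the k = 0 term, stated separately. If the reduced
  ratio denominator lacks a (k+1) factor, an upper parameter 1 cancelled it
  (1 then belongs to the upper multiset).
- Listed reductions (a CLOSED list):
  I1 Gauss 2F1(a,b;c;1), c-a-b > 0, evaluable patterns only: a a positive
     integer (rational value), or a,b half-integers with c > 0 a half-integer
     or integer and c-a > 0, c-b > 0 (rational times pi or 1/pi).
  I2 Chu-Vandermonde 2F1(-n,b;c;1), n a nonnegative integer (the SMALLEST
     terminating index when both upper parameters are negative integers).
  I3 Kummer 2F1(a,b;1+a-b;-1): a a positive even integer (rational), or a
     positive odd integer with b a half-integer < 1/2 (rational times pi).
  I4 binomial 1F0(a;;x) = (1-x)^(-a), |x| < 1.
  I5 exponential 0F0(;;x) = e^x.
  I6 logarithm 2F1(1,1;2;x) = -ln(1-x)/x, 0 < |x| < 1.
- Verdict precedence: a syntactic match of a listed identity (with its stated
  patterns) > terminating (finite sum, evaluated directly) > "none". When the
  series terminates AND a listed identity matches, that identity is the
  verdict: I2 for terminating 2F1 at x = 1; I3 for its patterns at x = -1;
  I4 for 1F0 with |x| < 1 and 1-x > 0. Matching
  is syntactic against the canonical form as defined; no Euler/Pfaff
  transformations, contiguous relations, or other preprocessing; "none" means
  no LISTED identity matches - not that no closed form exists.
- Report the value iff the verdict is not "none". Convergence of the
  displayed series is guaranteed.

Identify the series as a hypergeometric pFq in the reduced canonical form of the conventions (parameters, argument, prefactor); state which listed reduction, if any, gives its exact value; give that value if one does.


This is -1/3 * 3F2(-7, -1/5, 4/5; -1/3, 2; -2/3) in reduced canonical form. Verdict: terminating (-7 upstairs). 8 nonzero terms in all; added directly. Hence: -10232467039111/5035400390625.

First insight: from the first term -1/3: the lower running product (prefactor -1/3) is a rising factorial.
Ratio: r(k) = (-2/3) * (k-7) (k-1/5) (k+4/5) / [(k-1/3) (k+2) (k+1)] ; factor over Q: parameters, x = (-2/3), and C = -1/3.


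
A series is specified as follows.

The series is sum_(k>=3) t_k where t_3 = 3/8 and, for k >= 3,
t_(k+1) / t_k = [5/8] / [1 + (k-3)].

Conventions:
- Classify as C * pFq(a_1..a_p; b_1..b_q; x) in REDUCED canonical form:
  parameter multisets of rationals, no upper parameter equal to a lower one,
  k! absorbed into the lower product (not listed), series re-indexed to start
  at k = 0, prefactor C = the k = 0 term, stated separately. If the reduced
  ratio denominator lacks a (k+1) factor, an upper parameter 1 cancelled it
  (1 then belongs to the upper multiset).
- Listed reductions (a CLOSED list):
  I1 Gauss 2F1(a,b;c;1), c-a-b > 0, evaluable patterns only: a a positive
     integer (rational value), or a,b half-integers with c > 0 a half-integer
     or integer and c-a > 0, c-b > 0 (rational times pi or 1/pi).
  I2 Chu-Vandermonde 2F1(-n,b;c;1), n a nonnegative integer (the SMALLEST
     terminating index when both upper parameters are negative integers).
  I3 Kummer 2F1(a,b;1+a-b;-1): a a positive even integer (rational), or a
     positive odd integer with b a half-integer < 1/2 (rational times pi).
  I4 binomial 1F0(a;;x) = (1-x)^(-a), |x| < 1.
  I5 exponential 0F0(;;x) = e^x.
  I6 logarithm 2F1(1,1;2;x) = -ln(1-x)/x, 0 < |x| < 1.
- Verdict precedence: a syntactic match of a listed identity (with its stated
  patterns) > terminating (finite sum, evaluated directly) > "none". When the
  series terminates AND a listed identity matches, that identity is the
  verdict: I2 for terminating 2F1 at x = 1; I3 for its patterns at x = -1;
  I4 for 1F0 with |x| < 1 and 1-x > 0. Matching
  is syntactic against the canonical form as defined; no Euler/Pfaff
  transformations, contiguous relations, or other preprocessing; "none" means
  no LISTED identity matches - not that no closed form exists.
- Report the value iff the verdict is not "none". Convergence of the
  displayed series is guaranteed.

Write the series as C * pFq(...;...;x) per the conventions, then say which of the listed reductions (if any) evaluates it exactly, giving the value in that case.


x = 5/8 here; the reduced form reads 0F0, upper {-}, lower {-}, C = 3/8. Verdict: exponential (I5) matches (the 0F0 exponential series at x = 5/8). Value: (3/8) * e^(5/8).

Key observation: t_0 = 3/8 here, and roots of the ratio polynomials (C = 3/8, x = 5/8) are the negated parameters.
Ratio: r(k) = (5/8) * 1 / [(k+1)] - rational; roots negated = parameters, x = (5/8), C = 3/8.


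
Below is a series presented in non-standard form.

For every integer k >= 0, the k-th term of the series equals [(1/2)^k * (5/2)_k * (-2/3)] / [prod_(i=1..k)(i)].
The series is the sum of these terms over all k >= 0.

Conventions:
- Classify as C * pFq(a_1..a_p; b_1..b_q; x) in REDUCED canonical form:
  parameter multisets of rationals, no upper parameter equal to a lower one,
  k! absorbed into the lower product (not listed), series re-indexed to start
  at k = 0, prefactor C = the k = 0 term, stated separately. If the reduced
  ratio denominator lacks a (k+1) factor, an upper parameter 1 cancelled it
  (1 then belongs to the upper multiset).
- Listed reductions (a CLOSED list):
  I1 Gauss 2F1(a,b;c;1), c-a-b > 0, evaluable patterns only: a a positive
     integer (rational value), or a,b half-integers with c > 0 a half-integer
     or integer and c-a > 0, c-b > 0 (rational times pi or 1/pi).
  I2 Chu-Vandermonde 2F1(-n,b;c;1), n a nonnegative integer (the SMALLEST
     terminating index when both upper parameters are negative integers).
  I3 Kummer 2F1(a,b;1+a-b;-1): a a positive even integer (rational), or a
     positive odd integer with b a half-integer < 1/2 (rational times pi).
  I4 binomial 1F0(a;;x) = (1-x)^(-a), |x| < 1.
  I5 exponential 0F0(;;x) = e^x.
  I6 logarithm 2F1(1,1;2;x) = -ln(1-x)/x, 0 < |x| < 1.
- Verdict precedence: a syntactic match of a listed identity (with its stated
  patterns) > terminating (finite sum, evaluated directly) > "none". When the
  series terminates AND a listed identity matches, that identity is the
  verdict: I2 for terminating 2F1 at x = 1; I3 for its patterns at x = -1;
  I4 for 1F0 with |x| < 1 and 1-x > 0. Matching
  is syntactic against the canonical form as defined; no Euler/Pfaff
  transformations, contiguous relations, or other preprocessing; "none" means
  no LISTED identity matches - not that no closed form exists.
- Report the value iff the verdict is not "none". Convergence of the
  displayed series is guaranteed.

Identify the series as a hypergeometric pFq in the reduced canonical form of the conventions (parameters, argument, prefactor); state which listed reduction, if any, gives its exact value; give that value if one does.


First insight: t_0 being -2/3, the product of the first k integers (prefactor -2/3) is k!.
Step ratio: r(k) = (1/2) * (k+5/2) / [(k+1)] - rational in k, leading ratio (1/2); with t_0 = -2/3, classification follows.

At argument 1/2: a 1F0 with upper {5/2}, lower {-}, scaled by C = -2/3. Verdict: this is binomial (I4) (the 1F0 binomial series: exponent -5/2, x = 1/2). Sum: (-2/3) * (1/2)^(-5/2).


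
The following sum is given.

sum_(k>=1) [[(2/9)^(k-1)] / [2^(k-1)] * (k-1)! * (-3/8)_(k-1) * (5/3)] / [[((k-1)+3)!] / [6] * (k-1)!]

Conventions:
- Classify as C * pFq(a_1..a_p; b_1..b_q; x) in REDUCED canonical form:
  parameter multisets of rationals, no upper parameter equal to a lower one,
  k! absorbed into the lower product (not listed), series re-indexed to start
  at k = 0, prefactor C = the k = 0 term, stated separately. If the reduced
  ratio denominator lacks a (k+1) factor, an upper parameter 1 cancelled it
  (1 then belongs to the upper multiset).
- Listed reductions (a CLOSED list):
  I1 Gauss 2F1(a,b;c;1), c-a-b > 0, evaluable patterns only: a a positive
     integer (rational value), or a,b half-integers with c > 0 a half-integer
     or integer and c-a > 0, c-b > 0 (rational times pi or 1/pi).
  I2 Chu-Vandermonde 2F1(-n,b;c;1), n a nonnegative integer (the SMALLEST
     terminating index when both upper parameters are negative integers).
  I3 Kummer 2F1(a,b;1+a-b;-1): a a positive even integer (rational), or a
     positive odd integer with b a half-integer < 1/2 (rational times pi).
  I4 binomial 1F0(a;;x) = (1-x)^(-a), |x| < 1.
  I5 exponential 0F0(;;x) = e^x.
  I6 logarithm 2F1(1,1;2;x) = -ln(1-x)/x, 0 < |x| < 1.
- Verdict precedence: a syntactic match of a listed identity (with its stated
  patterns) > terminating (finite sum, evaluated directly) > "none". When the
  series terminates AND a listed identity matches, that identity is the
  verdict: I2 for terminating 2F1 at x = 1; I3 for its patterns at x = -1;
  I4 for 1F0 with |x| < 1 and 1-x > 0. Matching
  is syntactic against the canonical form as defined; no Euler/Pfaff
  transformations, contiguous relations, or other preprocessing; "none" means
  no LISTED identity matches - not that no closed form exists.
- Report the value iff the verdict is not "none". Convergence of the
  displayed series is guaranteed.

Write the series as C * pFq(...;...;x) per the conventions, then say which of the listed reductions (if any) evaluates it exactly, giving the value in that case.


Structural cue: with t_0 = 5/3, the denominator's factorial ratio (prefactor 5/3) is a lower Pochhammer.
Ratio: r(k) = (1/9) * (k-3/8) (k+1) / [(k+4) (k+1)] - rational; roots negated = parameters, x = (1/9), C = 5/3.

x = 1/9 here; the reduced form reads 2F1, upper {-3/8, 1}, lower {4}, C = 5/3. Verdict: none here - no I1-I6 shape fits x = 1/9 with lower {4}.


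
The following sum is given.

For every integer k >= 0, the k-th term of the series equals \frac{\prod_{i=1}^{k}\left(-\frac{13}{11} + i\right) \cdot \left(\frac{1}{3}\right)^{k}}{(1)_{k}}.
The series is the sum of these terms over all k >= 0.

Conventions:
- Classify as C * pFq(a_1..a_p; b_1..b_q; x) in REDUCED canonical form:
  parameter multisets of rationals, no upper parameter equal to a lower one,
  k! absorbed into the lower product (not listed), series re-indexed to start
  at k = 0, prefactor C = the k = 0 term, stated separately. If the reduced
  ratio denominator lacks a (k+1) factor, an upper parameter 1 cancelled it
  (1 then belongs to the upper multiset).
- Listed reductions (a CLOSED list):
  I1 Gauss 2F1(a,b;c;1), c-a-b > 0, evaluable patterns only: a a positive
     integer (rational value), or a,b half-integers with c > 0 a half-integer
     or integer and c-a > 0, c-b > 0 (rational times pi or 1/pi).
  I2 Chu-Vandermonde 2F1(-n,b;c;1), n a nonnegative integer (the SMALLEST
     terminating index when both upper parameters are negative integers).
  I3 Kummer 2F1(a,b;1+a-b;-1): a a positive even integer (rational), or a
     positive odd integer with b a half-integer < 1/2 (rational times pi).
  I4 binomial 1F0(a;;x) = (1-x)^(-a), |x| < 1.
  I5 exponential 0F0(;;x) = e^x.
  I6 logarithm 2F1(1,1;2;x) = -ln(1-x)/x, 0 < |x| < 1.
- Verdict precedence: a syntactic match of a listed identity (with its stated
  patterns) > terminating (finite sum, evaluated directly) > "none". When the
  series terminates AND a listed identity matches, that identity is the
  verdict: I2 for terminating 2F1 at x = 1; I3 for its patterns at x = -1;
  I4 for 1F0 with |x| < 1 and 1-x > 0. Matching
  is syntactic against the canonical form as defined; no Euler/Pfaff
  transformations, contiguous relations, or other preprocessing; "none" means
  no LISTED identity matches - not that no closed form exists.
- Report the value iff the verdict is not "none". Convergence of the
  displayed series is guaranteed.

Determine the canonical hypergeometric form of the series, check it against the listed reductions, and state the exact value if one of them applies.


x = \frac{1}{3} here; the reduced form reads 1F0, upper {-\frac{2}{11}}, lower {-}, C = 1. Verdict: the I4 binomial reduction applies (the 1F0 binomial series: exponent 2/11, x = \frac{1}{3}). Value: \left(\frac{2}{3}\right)^{\frac{2}{11}}.

Key observation: x = \frac{1}{3} and the running product (C = 1, x = 1/3) telescopes to a rising factorial.
Consecutive-term ratio: r(k) = \frac{1}{3} * (k-\frac{2}{11}) / [(k+1)] - rational in k. x = \frac{1}{3}; t_0 = 1; negate the roots.


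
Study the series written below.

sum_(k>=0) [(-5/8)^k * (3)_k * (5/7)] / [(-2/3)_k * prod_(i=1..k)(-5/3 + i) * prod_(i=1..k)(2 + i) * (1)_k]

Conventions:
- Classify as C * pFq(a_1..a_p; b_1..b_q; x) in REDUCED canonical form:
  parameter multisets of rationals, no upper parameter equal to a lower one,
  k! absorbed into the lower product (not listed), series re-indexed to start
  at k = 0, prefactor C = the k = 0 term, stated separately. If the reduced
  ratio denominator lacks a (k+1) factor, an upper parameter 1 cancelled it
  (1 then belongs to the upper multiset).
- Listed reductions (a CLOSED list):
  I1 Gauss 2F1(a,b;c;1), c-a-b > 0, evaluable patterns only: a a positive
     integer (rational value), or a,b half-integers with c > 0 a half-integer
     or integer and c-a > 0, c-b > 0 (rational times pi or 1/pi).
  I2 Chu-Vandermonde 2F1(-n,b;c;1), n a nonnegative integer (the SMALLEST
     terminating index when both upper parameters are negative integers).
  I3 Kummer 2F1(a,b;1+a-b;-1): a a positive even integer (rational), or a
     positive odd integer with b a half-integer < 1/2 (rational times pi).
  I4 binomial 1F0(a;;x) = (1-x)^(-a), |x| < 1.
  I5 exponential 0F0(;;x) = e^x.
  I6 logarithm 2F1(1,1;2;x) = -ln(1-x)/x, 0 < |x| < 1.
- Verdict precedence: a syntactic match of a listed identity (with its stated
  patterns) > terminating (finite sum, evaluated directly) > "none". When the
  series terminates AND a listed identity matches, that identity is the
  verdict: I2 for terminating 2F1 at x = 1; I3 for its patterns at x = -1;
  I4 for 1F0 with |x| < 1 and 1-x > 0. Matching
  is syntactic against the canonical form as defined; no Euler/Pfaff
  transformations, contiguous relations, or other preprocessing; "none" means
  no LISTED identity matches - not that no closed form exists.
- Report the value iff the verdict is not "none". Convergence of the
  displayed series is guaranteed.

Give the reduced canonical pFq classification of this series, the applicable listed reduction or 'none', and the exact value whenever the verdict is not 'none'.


The series (x = -5/8) is 0F2: upper {-}, lower {-2/3, -2/3}, prefactor 5/7. Verdict: none. Every listed pattern misses the 0F2 form at -5/8, upper {-}.

Key step: t_0 being 5/7, the lower running product (C = 5/7, x = -5/8) is a rising factorial.
Term ratio: r(k) = (-5/8) * 1 / [(k-2/3) (k-2/3) (k+1)] - rational in k. x = (-5/8); t_0 = 5/7; negate the roots.


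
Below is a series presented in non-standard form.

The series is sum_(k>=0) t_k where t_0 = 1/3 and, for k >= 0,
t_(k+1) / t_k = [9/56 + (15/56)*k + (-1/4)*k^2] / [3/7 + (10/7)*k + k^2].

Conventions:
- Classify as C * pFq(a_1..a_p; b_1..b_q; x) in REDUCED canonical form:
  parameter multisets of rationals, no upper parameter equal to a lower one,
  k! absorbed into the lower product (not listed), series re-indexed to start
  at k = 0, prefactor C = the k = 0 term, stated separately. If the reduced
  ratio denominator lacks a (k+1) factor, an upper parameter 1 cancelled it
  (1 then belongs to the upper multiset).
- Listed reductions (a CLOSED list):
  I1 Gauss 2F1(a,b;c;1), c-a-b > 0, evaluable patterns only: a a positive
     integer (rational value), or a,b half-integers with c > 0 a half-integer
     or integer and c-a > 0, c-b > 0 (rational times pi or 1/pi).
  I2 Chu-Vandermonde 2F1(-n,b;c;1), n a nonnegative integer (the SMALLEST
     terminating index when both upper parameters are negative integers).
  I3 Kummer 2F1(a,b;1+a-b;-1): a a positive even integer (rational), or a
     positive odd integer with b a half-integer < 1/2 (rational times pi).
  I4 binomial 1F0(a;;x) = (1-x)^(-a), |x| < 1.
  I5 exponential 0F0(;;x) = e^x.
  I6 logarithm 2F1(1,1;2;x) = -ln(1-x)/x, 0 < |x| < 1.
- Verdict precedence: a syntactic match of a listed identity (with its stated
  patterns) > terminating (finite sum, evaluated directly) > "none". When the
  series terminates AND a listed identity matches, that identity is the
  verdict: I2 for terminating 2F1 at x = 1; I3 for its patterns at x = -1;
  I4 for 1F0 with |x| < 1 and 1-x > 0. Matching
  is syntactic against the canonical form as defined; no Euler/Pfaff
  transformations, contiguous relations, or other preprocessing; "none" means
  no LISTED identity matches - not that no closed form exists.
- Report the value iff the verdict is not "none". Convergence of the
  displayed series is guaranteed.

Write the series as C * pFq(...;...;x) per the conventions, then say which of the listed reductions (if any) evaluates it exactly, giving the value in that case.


The series (x = -1/4) is 1F0: upper {-3/2}, lower {-}, prefactor 1/3. Verdict: binomial (I4) fires (the 1F0 binomial series: exponent 3/2, x = -1/4). Sum: (1/3) * (5/4)^(3/2).

First insight: with t_0 = 1/3, the expanded ratio factors over Q; prefactor 1/3, roots give parameters.
Term ratio: r(k) = (-1/4) * (k-3/2) / [(k+1)] - poly over poly, x = (-1/4) from leading terms; C = 1/3 at k = 0.


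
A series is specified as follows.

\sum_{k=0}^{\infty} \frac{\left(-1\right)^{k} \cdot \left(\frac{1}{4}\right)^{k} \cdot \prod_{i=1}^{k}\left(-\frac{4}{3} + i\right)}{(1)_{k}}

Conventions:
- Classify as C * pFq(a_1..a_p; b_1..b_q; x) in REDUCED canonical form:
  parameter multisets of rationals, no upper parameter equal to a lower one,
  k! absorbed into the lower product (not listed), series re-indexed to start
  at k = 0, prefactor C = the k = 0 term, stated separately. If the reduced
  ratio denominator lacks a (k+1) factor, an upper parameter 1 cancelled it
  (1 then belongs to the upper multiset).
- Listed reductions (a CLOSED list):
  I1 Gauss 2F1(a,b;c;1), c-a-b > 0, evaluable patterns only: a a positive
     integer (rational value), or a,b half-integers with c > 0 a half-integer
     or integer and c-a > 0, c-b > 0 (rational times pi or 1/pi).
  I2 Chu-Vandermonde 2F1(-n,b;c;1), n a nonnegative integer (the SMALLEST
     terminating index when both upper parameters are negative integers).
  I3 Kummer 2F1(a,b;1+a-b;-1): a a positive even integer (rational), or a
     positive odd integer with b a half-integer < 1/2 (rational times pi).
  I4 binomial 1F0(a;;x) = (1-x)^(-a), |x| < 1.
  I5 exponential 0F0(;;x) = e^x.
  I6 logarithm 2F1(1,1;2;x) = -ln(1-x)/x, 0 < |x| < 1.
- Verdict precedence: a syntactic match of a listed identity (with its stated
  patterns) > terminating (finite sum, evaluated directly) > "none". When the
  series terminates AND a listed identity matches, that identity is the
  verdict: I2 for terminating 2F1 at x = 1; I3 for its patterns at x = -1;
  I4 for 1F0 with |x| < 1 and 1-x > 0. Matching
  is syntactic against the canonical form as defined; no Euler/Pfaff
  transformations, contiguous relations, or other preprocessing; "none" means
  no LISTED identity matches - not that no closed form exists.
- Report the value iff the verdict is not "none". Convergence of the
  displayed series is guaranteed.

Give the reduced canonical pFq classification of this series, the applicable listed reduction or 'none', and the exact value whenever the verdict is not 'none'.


The series (x = -\frac{1}{4}) is 1F0: upper {-\frac{1}{3}}, lower {-}, prefactor 1. Verdict (x = -\frac{1}{4}): the binomial series (I4) applies (the 1F0 binomial series: exponent 1/3, x = -\frac{1}{4}). Value: \left(\frac{5}{4}\right)^{\frac{1}{3}}.

Structural cue: t_0 being 1, the running product (C = 1) telescopes to a rising factorial.
Ratio: r(k) = -\frac{1}{4} * (k-\frac{1}{3}) / [(k+1)] - rational in k, leading ratio -\frac{1}{4}; with t_0 = 1, classification follows.


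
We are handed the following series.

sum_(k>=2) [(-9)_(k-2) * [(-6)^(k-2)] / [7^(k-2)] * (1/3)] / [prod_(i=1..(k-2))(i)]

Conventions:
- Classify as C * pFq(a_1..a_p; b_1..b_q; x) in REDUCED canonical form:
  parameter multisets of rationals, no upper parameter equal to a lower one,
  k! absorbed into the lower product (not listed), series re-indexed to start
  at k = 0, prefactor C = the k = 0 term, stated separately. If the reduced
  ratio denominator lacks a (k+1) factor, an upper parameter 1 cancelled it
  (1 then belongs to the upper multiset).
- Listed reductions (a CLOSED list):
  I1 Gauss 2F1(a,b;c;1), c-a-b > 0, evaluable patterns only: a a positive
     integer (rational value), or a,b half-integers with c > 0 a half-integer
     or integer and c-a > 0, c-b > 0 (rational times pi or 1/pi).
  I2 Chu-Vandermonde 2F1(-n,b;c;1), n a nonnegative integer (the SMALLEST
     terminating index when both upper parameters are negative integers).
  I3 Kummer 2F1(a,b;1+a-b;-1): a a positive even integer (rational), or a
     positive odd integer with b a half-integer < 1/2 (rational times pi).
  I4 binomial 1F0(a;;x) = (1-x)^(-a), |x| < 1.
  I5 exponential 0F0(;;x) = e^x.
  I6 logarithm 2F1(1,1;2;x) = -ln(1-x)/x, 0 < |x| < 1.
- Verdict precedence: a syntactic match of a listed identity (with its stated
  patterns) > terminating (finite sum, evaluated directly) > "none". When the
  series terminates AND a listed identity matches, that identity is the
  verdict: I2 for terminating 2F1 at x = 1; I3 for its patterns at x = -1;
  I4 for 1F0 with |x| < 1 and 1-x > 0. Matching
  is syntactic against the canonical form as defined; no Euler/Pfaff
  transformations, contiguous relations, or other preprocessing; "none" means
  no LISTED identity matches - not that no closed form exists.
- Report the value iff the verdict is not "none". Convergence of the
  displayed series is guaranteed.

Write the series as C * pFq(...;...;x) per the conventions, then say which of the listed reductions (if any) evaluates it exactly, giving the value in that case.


Classification (C = 1/3): 1F0 with upper {-9}, lower {-}, argument x = -6/7. Verdict: binomial (I4) matches (the 1F0 binomial series: exponent 9, x = -6/7). Value: 10604499373/121060821.

Key observation: t_0 being 1/3, the product of the first k integers (C = 1/3, x = -6/7) is k!.
Adjacent-term ratio: r(k) = (-6/7) * (k-9) / [(k+1)] - poly over poly, x = (-6/7) from leading terms; C = 1/3 at k = 0.


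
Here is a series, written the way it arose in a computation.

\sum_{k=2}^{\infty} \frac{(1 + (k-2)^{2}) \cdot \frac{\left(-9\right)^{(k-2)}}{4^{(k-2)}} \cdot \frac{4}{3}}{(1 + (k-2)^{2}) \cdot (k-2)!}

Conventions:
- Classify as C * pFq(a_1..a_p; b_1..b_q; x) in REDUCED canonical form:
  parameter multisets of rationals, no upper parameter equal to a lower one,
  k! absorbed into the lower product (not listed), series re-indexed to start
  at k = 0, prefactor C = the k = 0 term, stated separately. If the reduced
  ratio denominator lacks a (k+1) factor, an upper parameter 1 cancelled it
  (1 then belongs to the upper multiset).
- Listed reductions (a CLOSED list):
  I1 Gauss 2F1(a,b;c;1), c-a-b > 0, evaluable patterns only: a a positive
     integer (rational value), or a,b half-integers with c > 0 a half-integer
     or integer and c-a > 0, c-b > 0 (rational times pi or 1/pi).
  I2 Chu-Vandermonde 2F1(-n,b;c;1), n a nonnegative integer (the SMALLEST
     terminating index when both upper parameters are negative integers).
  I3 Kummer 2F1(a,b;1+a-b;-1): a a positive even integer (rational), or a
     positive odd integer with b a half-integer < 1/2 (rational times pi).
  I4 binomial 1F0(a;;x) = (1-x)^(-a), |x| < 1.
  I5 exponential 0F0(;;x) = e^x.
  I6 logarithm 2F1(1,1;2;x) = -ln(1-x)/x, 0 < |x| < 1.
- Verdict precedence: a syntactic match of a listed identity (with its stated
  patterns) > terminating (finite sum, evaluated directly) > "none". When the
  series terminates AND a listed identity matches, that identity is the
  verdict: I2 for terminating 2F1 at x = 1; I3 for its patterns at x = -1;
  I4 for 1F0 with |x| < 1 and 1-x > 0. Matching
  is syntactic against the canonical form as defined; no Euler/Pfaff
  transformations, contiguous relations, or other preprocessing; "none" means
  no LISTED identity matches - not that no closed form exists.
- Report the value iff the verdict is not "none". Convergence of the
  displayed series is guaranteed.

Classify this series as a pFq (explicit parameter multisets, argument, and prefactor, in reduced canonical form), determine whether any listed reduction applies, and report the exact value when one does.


Prefactor \frac{4}{3}, argument -\frac{9}{4}: 0F0 with upper {-} over lower {-}. Verdict: exponential (I5) applies (the 0F0 exponential series at x = -\frac{9}{4}). Sum: \frac{4}{3} \cdot e^{-\frac{9}{4}}.

Structural cue: from the first term \frac{4}{3}: the two geometric factors (C = 4/3) combine into one argument.
Step ratio: r(k) = -\frac{9}{4} * 1 / [(k+1)] - poly over poly, x = -\frac{9}{4} from leading terms; C = \frac{4}{3} at k = 0.


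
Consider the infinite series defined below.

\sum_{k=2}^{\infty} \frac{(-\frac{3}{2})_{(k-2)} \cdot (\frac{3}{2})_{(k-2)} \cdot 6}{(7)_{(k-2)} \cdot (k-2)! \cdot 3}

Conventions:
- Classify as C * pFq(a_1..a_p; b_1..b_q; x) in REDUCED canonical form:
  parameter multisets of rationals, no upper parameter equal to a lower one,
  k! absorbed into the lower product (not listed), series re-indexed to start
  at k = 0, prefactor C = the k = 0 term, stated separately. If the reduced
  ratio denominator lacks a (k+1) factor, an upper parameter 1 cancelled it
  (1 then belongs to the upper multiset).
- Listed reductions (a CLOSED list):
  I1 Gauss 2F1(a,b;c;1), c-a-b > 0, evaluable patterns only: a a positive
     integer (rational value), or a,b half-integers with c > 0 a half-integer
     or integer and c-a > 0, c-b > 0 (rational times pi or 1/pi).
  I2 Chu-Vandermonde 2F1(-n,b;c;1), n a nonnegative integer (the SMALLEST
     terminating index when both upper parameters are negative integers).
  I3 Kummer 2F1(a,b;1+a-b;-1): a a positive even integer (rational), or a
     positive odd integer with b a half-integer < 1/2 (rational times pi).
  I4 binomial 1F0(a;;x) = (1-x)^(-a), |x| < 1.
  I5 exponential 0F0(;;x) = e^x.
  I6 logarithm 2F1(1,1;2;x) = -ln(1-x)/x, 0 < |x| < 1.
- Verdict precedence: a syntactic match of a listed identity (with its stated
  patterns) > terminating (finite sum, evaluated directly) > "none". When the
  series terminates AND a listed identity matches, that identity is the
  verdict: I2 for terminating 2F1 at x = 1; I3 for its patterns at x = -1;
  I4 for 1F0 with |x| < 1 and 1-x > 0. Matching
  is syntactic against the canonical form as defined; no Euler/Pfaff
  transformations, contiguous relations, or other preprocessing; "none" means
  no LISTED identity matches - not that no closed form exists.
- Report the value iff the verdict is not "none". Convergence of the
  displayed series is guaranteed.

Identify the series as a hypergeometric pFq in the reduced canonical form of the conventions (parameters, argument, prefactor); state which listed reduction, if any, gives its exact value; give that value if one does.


x = 1 here; the reduced form reads 2F1, upper {-\frac{3}{2}, \frac{3}{2}}, lower {7}, C = 2. Verdict: Gauss (I1, half-integer pattern) fires (x = 1; upper {-\frac{3}{2}, \frac{3}{2}} half-integers, c = 7 in the evaluable pattern). Sum: \frac{4194304}{945945} / \pi.

Key observation: t_0 = 2 here, and the constant factors (C = 2, x = 1) combine into one prefactor.
Term ratio: r(k) = 1 * (k-\frac{3}{2}) (k+\frac{3}{2}) / [(k+7) (k+1)] - poly over poly, x = 1 from leading terms; C = 2 at k = 0.


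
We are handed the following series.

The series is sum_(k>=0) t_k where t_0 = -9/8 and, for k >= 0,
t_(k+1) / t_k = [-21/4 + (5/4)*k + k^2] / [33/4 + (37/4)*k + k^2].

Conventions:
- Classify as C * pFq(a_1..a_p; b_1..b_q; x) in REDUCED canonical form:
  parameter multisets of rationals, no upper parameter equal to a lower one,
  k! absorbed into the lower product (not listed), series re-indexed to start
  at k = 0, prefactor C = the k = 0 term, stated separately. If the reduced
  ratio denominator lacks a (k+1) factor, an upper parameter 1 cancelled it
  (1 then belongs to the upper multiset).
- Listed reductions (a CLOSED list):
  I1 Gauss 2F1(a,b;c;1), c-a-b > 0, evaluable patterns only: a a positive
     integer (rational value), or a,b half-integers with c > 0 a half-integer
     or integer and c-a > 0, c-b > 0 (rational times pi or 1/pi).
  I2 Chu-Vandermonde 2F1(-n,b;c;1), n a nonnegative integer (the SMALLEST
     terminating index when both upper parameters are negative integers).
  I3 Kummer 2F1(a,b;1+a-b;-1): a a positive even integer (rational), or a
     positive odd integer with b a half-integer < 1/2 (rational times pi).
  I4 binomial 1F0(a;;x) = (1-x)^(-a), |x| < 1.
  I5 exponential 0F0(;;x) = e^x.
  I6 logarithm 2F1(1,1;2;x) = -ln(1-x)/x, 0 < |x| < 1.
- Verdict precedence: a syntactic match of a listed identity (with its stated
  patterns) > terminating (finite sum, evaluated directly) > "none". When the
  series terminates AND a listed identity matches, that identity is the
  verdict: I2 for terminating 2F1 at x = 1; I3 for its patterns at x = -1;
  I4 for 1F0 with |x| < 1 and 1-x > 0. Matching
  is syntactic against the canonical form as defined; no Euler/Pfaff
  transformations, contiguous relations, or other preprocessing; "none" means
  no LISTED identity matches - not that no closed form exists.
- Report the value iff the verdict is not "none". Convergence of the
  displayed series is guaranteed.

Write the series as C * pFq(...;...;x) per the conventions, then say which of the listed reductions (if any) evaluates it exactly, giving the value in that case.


Key observation: from the first term -9/8: roots of the ratio polynomials (C = -9/8) are the negated parameters.
Term ratio: r(k) = 1 * (k-7/4) (k+3) / [(k+33/4) (k+1)] - poly over poly, x = 1 from leading terms; C = -9/8 at k = 0.

x = 1 here; the reduced form reads 2F1, upper {-7/4, 3}, lower {33/4}, C = -9/8. Verdict at x = 1: the Gauss summation I1 matches (x = 1: the Gamma ratio telescopes since c-a-b = 7 > 0 and a = 3 in Z>0). Exact value: -2175/4096.


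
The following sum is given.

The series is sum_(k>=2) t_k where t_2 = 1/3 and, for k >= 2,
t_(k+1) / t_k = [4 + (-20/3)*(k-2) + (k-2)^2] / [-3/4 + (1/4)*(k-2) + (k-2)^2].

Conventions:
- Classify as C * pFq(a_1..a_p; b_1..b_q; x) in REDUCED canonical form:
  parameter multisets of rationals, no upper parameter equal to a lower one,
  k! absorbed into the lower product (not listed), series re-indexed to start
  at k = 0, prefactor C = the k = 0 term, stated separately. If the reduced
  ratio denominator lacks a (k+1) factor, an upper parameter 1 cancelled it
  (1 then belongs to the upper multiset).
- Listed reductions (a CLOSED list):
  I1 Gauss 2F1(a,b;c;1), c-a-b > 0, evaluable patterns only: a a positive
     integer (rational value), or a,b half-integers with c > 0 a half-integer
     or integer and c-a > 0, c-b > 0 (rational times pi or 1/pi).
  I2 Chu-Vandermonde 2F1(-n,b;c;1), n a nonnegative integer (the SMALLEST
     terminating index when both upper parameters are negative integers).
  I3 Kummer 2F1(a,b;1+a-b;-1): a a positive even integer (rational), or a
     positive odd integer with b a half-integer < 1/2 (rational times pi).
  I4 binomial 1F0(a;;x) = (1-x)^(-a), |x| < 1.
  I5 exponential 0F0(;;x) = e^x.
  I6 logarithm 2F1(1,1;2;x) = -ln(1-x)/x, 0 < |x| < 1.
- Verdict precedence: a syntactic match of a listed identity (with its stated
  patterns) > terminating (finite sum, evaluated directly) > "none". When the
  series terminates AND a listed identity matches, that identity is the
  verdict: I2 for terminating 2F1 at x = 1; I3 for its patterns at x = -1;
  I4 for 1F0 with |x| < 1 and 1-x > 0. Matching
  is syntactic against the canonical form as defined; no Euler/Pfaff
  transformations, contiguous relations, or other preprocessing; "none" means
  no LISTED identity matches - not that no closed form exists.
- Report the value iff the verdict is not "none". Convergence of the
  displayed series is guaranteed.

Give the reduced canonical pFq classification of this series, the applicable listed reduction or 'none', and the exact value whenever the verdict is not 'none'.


Canonical form: C = 1/3 times 2F1 with upper {-6, -2/3}, lower {-3/4}, x = 1. Verdict (x = 1): the Chu-Vandermonde identity I2 applies (terminating 2F1 at x = 1 with n = 6, b = -2/3, c = -3/4). Exact value: 4910983/13049829.

First insight: t_0 being 1/3, factor the ratio over Q (prefactor 1/3): negated roots = parameters.
Step ratio: r(k) = 1 * (k-6) (k-2/3) / [(k-3/4) (k+1)] - rational in k, leading ratio 1; with t_0 = 1/3, classification follows.


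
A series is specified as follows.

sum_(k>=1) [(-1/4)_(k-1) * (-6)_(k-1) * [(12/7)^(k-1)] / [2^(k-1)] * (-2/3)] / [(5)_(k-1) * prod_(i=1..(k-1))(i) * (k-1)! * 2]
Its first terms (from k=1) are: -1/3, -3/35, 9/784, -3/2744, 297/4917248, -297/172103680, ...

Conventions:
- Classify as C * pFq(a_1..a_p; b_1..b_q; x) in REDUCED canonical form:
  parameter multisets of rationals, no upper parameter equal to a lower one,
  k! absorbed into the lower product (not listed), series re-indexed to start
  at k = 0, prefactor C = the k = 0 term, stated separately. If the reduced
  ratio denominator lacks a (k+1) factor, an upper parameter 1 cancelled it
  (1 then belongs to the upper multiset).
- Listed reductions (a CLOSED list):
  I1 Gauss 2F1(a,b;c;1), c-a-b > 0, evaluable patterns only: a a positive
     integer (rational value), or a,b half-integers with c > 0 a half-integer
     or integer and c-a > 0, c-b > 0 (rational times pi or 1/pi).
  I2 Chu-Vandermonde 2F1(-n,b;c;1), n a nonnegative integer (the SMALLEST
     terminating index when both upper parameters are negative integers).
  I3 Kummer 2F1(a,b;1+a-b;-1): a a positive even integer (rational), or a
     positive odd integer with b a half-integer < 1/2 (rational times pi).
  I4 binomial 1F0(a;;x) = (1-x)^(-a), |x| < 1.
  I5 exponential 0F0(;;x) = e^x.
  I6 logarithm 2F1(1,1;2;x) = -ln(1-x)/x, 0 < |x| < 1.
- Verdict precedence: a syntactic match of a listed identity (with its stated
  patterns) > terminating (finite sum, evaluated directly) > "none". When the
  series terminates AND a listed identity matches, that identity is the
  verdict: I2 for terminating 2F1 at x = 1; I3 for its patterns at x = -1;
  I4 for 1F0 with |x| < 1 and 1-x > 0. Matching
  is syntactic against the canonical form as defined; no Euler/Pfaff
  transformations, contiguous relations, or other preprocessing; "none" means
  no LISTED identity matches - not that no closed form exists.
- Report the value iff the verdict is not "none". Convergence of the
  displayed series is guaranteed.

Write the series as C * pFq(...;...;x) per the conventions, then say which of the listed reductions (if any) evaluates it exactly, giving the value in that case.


Canonical form: C = -1/3 times 2F2 with upper {-6, -1/4}, lower {1, 5}, x = 6/7. Verdict: terminating - the sum ends at index 6 because -6 is a negative integer; exact evaluation follows. Value: -118140986837/289134182400.

First insight: t_0 = -1/3 here, and the lower running product (C = -1/3, x = 6/7) is a rising factorial.
Term ratio: r(k) = (6/7) * (k-6) (k-1/4) / [(k+1) (k+5) (k+1)] - rational in k, leading ratio (6/7); with t_0 = -1/3, classification follows.
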